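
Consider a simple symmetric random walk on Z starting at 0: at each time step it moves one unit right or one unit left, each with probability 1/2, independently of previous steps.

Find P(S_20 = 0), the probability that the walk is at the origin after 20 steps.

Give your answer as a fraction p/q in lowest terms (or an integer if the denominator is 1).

To return to 0 after 20 steps: need exactly 10 steps of +1 and 10 of -1.
Favorable paths: C(20,10) = 184756
Total paths: 2^20 = 1048576
P = 184756/1048576 = 46189/262144

Answer: 46189/262144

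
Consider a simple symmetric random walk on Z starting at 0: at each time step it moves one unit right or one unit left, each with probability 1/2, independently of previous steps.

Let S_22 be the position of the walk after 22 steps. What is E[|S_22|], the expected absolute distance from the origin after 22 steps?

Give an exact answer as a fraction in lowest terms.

Answer: 969969/262144

Derivation:
S_22 takes values m ≡ 0 (mod 2) with |m| ≤ 22; P(S_22=m) = C(22,(22+m)/2)/2^22.
Total paths: 2^22 = 4194304
Distribution: P(S=-22)=1/4194304, P(S=-20)=22/4194304, P(S=-18)=231/4194304, P(S=-16)=1540/4194304, P(S=-14)=7315/4194304, P(S=-12)=26334/4194304, P(S=-10)=74613/4194304, P(S=-8)=170544/4194304, P(S=-6)=319770/4194304, P(S=-4)=497420/4194304, P(S=-2)=646646/4194304, P(S=0)=705432/4194304, P(S=2)=646646/4194304, P(S=4)=497420/4194304, P(S=6)=319770/4194304, P(S=8)=170544/4194304, P(S=10)=74613/4194304, P(S=12)=26334/4194304, P(S=14)=7315/4194304, P(S=16)=1540/4194304, P(S=18)=231/4194304, P(S=20)=22/4194304, P(S=22)=1/4194304
E[|S_22|] = Σ_m |m|·P(S_22=m) = 15519504/4194304 = 969969/262144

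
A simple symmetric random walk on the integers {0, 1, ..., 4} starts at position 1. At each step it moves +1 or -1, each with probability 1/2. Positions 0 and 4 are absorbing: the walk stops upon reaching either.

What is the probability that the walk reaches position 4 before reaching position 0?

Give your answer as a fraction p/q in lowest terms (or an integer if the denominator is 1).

Answer: 1/4

Derivation:
Symmetric walk (p = 1/2): the harmonic-function argument gives P(hit 4 before 0 | start at 1) = a/N.
P = 1/4 = 1/4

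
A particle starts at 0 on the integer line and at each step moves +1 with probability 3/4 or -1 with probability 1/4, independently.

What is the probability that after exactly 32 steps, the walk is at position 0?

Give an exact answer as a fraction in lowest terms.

To be at 0 after 32 steps: need exactly 16 steps of +1 and 16 of -1.
Number of such sequences: C(32,16) = 601080390
Each has probability (3/4)^16 · (1/4)^16 = 43046721/18446744073709551616
P = 601080390 · 43046721/18446744073709551616 = 12937269923450595/9223372036854775808

Answer: 12937269923450595/9223372036854775808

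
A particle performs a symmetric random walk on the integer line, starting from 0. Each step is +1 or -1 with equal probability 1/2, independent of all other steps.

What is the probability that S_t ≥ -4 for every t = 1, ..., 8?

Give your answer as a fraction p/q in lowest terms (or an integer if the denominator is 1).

Let f(t,s) = #length-t paths at position s with S_1..S_t all ≥ -4.
f(t,s) = f(t-1,s-1) + f(t-1,s+1) for s ≥ -4; f(t,s) = 0 for s < -4.
t=0: f(0,0)=1
t=1: f(1,-1)=1 f(1,1)=1
t=2: f(2,-2)=1 f(2,0)=2 f(2,2)=1
t=3: f(3,-3)=1 f(3,-1)=3 f(3,1)=3 f(3,3)=1
t=4: f(4,-4)=1 f(4,-2)=4 f(4,0)=6 f(4,2)=4 f(4,4)=1
t=5: f(5,-3)=5 f(5,-1)=10 f(5,1)=10 f(5,3)=5 f(5,5)=1
t=6: f(6,-4)=5 f(6,-2)=15 f(6,0)=20 f(6,2)=15 f(6,4)=6 f(6,6)=1
t=7: f(7,-3)=20 f(7,-1)=35 f(7,1)=35 f(7,3)=21 f(7,5)=7 f(7,7)=1
t=8: f(8,-4)=20 f(8,-2)=55 f(8,0)=70 f(8,2)=56 f(8,4)=28 f(8,6)=8 f(8,8)=1
Σ_s f(8,s) = 238
P = 238/256 = 119/128

Answer: 119/128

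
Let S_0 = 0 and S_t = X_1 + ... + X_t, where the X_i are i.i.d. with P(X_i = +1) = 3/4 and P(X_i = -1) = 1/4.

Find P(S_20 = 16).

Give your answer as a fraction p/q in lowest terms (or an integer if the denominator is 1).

Answer: 36804946455/549755813888

Derivation:
To reach position 16 after 20 steps: need 18 steps of +1 and 2 steps of -1.
Number of such sequences: C(20,18) = 190
Each has probability (3/4)^18 · (1/4)^2 = 387420489/1099511627776
P = 190 · 387420489/1099511627776 = 36804946455/549755813888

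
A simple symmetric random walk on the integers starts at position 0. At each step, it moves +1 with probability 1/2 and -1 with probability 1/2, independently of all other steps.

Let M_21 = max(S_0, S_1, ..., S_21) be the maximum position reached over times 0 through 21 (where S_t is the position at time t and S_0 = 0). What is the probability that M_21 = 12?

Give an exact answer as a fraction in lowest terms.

Let M_21 = max(S_0,...,S_21). Use the reflection principle: for j ≥ 1, #{paths with M_21 ≥ j} = #{S_21 ≥ j} + #{S_21 ≥ j+1}.
By reflection, #{M_21 ≥ 12} = #{S_21 ≥ 12} + #{S_21 ≥ 13} = 7547 + 7547 = 15094.
#{M_21 ≥ 13} = #{S_21 ≥ 13} + #{S_21 ≥ 14} = 7547 + 1562 = 9109.
#{M_21 = 12} = 15094 - 9109 = 5985.
P(M_21 = 12) = 5985/2097152 = 5985/2097152

Answer: 5985/2097152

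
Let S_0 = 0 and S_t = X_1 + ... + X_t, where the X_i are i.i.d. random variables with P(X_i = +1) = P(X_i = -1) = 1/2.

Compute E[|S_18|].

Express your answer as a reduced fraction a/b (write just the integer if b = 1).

S_18 takes values m ≡ 0 (mod 2) with |m| ≤ 18; P(S_18=m) = C(18,(18+m)/2)/2^18.
Total paths: 2^18 = 262144
Distribution: P(S=-18)=1/262144, P(S=-16)=18/262144, P(S=-14)=153/262144, P(S=-12)=816/262144, P(S=-10)=3060/262144, P(S=-8)=8568/262144, P(S=-6)=18564/262144, P(S=-4)=31824/262144, P(S=-2)=43758/262144, P(S=0)=48620/262144, P(S=2)=43758/262144, P(S=4)=31824/262144, P(S=6)=18564/262144, P(S=8)=8568/262144, P(S=10)=3060/262144, P(S=12)=816/262144, P(S=14)=153/262144, P(S=16)=18/262144, P(S=18)=1/262144
E[|S_18|] = Σ_m |m|·P(S_18=m) = 875160/262144 = 109395/32768

Answer: 109395/32768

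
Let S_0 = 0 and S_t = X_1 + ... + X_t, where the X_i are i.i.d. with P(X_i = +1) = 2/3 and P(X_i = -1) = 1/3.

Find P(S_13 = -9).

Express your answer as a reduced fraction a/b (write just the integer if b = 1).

Answer: 104/531441

Derivation:
To reach position -9 after 13 steps: need 2 steps of +1 and 11 steps of -1.
Number of such sequences: C(13,2) = 78
Each has probability (2/3)^2 · (1/3)^11 = 4/1594323
P = 78 · 4/1594323 = 104/531441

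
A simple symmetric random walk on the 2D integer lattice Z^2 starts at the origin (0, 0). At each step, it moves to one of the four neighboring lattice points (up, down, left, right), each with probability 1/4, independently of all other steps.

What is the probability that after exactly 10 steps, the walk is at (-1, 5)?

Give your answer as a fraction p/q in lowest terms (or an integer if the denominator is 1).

Let h be the number of horizontal steps (so 10-h are vertical). To end at (-1,5) need (h-1)/2 right-steps and ((10-h)+5)/2 up-steps.
Sum over h with 1 ≤ h ≤ 5, h ≡ 1 (mod 2), 10-h ≡ 1 (mod 2):
h=1: C(10,1)·C(1,0)·C(9,7) = 10·1·36 = 360
h=3: C(10,3)·C(3,1)·C(7,6) = 120·3·7 = 2520
h=5: C(10,5)·C(5,2)·C(5,5) = 252·10·1 = 2520
Total favorable: 5400
Total paths: 4^10 = 1048576
P = 5400/1048576 = 675/131072

Answer: 675/131072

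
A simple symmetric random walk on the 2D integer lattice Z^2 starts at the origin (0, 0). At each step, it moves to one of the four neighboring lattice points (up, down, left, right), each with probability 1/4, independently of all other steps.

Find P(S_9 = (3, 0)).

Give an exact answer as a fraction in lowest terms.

Let h be the number of horizontal steps (so 9-h are vertical). To end at (3,0) need (h+3)/2 right-steps and ((9-h)+0)/2 up-steps.
Sum over h with 3 ≤ h ≤ 9, h ≡ 1 (mod 2), 9-h ≡ 0 (mod 2):
h=3: C(9,3)·C(3,3)·C(6,3) = 84·1·20 = 1680
h=5: C(9,5)·C(5,4)·C(4,2) = 126·5·6 = 3780
h=7: C(9,7)·C(7,5)·C(2,1) = 36·21·2 = 1512
h=9: C(9,9)·C(9,6)·C(0,0) = 1·84·1 = 84
Total favorable: 7056
Total paths: 4^9 = 262144
P = 7056/262144 = 441/16384

Answer: 441/16384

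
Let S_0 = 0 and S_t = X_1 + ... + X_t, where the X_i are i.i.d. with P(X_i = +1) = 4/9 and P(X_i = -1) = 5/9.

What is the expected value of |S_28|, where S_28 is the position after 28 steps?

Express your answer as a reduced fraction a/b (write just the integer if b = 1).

Answer: 2558618178029232576715950268/523347633027360537213511521

Derivation:
S_28 takes values m ≡ 0 (mod 2) with |m| ≤ 28; P(S_28=m) = C(28,(28+m)/2) · (4/9)^((28+m)/2) · (5/9)^((28-m)/2).
Distribution: P(S=-28)=37252902984619140625/523347633027360537213511521, P(S=-26)=834465026855468750000/523347633027360537213511521, P(S=-24)=333786010742187500000/19383245667680019896796723, P(S=-22)=6942749023437500000000/58149737003040059690390169, P(S=-20)=34713745117187500000000/58149737003040059690390169, P(S=-18)=44433593750000000000000/19383245667680019896796723, P(S=-16)=408789062500000000000000/58149737003040059690390169, P(S=-14)=1027812500000000000000000/58149737003040059690390169, P(S=-12)=719468750000000000000000/19383245667680019896796723, P(S=-10)=11511500000000000000000000/174449211009120179071170507, P(S=-8)=17497480000000000000000000/174449211009120179071170507, P(S=-6)=2545088000000000000000000/19383245667680019896796723, P(S=-4)=8653299200000000000000000/58149737003040059690390169, P(S=-2)=8520171520000000000000000/58149737003040059690390169, P(S=0)=2434334720000000000000000/19383245667680019896796723, P(S=2)=5452909772800000000000000/58149737003040059690390169, P(S=4)=3544391352320000000000000/58149737003040059690390169, P(S=6)=667179548672000000000000/19383245667680019896796723, P(S=8)=2935590014156800000000000/174449211009120179071170507, P(S=10)=1236037900697600000000000/174449211009120179071170507, P(S=12)=49441516027904000000000/19383245667680019896796723, P(S=14)=45203671796940800000000/58149737003040059690390169, P(S=16)=11506389184675840000000/58149737003040059690390169, P(S=18)=800444465020928000000/19383245667680019896796723, P(S=20)=400222232510464000000/58149737003040059690390169, P(S=22)=51228445761339392000/58149737003040059690390169, P(S=24)=1576259869579673600/19383245667680019896796723, P(S=26)=2522015791327477760/523347633027360537213511521, P(S=28)=72057594037927936/523347633027360537213511521
E[|S_28|] = Σ_m |m|·P(S_28=m) = 2558618178029232576715950268/523347633027360537213511521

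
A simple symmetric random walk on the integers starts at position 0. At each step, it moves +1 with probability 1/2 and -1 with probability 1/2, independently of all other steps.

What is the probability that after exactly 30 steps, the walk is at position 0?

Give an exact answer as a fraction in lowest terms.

To return to 0 after 30 steps: need exactly 15 steps of +1 and 15 of -1.
Favorable paths: C(30,15) = 155117520
Total paths: 2^30 = 1073741824
P = 155117520/1073741824 = 9694845/67108864

Answer: 9694845/67108864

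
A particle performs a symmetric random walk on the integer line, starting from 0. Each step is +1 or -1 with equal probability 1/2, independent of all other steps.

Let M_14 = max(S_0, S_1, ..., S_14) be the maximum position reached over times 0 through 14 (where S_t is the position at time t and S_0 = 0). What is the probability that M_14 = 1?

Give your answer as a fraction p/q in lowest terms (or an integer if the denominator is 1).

Answer: 3003/16384

Derivation:
Let M_14 = max(S_0,...,S_14). Use the reflection principle: for j ≥ 1, #{paths with M_14 ≥ j} = #{S_14 ≥ j} + #{S_14 ≥ j+1}.
By reflection, #{M_14 ≥ 1} = #{S_14 ≥ 1} + #{S_14 ≥ 2} = 6476 + 6476 = 12952.
#{M_14 ≥ 2} = #{S_14 ≥ 2} + #{S_14 ≥ 3} = 6476 + 3473 = 9949.
#{M_14 = 1} = 12952 - 9949 = 3003.
P(M_14 = 1) = 3003/16384 = 3003/16384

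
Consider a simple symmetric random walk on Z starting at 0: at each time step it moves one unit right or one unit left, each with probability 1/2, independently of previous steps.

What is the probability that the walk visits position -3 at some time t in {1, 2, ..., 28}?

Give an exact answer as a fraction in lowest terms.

Count via complement. Let g(t,s) = #length-t paths at position s with S_1..S_t all ≠ -3.
g(t,s) = g(t-1,s-1) + g(t-1,s+1) for s ≠ -3; g(t,-3) = 0.
t=0: g(0,0)=1
t=1: g(1,-1)=1 g(1,1)=1
t=2: g(2,-2)=1 g(2,0)=2 g(2,2)=1
t=3: g(3,-1)=3 g(3,1)=3 g(3,3)=1
t=4: g(4,-2)=3 g(4,0)=6 g(4,2)=4 g(4,4)=1
t=5: g(5,-1)=9 g(5,1)=10 g(5,3)=5 g(5,5)=1
t=6: g(6,-2)=9 g(6,0)=19 g(6,2)=15 g(6,4)=6 g(6,6)=1
t=7: g(7,-1)=28 g(7,1)=34 g(7,3)=21 g(7,5)=7 g(7,7)=1
t=8: g(8,-2)=28 g(8,0)=62 g(8,2)=55 g(8,4)=28 g(8,6)=8 g(8,8)=1
t=9: g(9,-1)=90 g(9,1)=117 g(9,3)=83 g(9,5)=36 g(9,7)=9 g(9,9)=1
t=10: g(10,-2)=90 g(10,0)=207 g(10,2)=200 g(10,4)=119 g(10,6)=45 g(10,8)=10 g(10,10)=1
t=11: g(11,-1)=297 g(11,1)=407 g(11,3)=319 g(11,5)=164 g(11,7)=55 g(11,9)=11 g(11,11)=1
t=12: g(12,-2)=297 g(12,0)=704 g(12,2)=726 g(12,4)=483 g(12,6)=219 g(12,8)=66 g(12,10)=12 g(12,12)=1
t=13: g(13,-1)=1001 g(13,1)=1430 g(13,3)=1209 g(13,5)=702 g(13,7)=285 g(13,9)=78 g(13,11)=13 g(13,13)=1
t=14: g(14,-2)=1001 g(14,0)=2431 g(14,2)=2639 g(14,4)=1911 g(14,6)=987 g(14,8)=363 g(14,10)=91 g(14,12)=14 g(14,14)=1
t=15: g(15,-1)=3432 g(15,1)=5070 g(15,3)=4550 g(15,5)=2898 g(15,7)=1350 g(15,9)=454 g(15,11)=105 g(15,13)=15 g(15,15)=1
t=16: g(16,-2)=3432 g(16,0)=8502 g(16,2)=9620 g(16,4)=7448 g(16,6)=4248 g(16,8)=1804 g(16,10)=559 g(16,12)=120 g(16,14)=16 g(16,16)=1
t=17: g(17,-1)=11934 g(17,1)=18122 g(17,3)=17068 g(17,5)=11696 g(17,7)=6052 g(17,9)=2363 g(17,11)=679 g(17,13)=136 g(17,15)=17 g(17,17)=1
t=18: g(18,-2)=11934 g(18,0)=30056 g(18,2)=35190 g(18,4)=28764 g(18,6)=17748 g(18,8)=8415 g(18,10)=3042 g(18,12)=815 g(18,14)=153 g(18,16)=18 g(18,18)=1
t=19: g(19,-1)=41990 g(19,1)=65246 g(19,3)=63954 g(19,5)=46512 g(19,7)=26163 g(19,9)=11457 g(19,11)=3857 g(19,13)=968 g(19,15)=171 g(19,17)=19 g(19,19)=1
t=20: g(20,-2)=41990 g(20,0)=107236 g(20,2)=129200 g(20,4)=110466 g(20,6)=72675 g(20,8)=37620 g(20,10)=15314 g(20,12)=4825 g(20,14)=1139 g(20,16)=190 g(20,18)=20 g(20,20)=1
t=21: g(21,-1)=149226 g(21,1)=236436 g(21,3)=239666 g(21,5)=183141 g(21,7)=110295 g(21,9)=52934 g(21,11)=20139 g(21,13)=5964 g(21,15)=1329 g(21,17)=210 g(21,19)=21 g(21,21)=1
t=22: g(22,-2)=149226 g(22,0)=385662 g(22,2)=476102 g(22,4)=422807 g(22,6)=293436 g(22,8)=163229 g(22,10)=73073 g(22,12)=26103 g(22,14)=7293 g(22,16)=1539 g(22,18)=231 g(22,20)=22 g(22,22)=1
t=23: g(23,-1)=534888 g(23,1)=861764 g(23,3)=898909 g(23,5)=716243 g(23,7)=456665 g(23,9)=236302 g(23,11)=99176 g(23,13)=33396 g(23,15)=8832 g(23,17)=1770 g(23,19)=253 g(23,21)=23 g(23,23)=1
t=24: g(24,-2)=534888 g(24,0)=1396652 g(24,2)=1760673 g(24,4)=1615152 g(24,6)=1172908 g(24,8)=692967 g(24,10)=335478 g(24,12)=132572 g(24,14)=42228 g(24,16)=10602 g(24,18)=2023 g(24,20)=276 g(24,22)=24 g(24,24)=1
t=25: g(25,-1)=1931540 g(25,1)=3157325 g(25,3)=3375825 g(25,5)=2788060 g(25,7)=1865875 g(25,9)=1028445 g(25,11)=468050 g(25,13)=174800 g(25,15)=52830 g(25,17)=12625 g(25,19)=2299 g(25,21)=300 g(25,23)=25 g(25,25)=1
t=26: g(26,-2)=1931540 g(26,0)=5088865 g(26,2)=6533150 g(26,4)=6163885 g(26,6)=4653935 g(26,8)=2894320 g(26,10)=1496495 g(26,12)=642850 g(26,14)=227630 g(26,16)=65455 g(26,18)=14924 g(26,20)=2599 g(26,22)=325 g(26,24)=26 g(26,26)=1
t=27: g(27,-1)=7020405 g(27,1)=11622015 g(27,3)=12697035 g(27,5)=10817820 g(27,7)=7548255 g(27,9)=4390815 g(27,11)=2139345 g(27,13)=870480 g(27,15)=293085 g(27,17)=80379 g(27,19)=17523 g(27,21)=2924 g(27,23)=351 g(27,25)=27 g(27,27)=1
t=28: g(28,-2)=7020405 g(28,0)=18642420 g(28,2)=24319050 g(28,4)=23514855 g(28,6)=18366075 g(28,8)=11939070 g(28,10)=6530160 g(28,12)=3009825 g(28,14)=1163565 g(28,16)=373464 g(28,18)=97902 g(28,20)=20447 g(28,22)=3275 g(28,24)=378 g(28,26)=28 g(28,28)=1
Paths never hitting -3: Σ_s g(28,s) = 115000920
Paths hitting -3: 2^28 - 115000920 = 153434536
P = 153434536/268435456 = 19179317/33554432

Answer: 19179317/33554432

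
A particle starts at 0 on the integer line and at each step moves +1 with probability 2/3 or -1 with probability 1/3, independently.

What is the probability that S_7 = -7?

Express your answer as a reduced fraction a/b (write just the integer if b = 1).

Answer: 1/2187

Derivation:
To reach position -7 after 7 steps: need 0 steps of +1 and 7 steps of -1.
Number of such sequences: C(7,0) = 1
Each has probability (2/3)^0 · (1/3)^7 = 1/2187
P = 1 · 1/2187 = 1/2187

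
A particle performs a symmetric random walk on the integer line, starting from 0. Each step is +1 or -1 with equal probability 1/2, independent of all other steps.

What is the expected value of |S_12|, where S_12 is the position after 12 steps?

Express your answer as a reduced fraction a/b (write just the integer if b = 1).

S_12 takes values m ≡ 0 (mod 2) with |m| ≤ 12; P(S_12=m) = C(12,(12+m)/2)/2^12.
Total paths: 2^12 = 4096
Distribution: P(S=-12)=1/4096, P(S=-10)=12/4096, P(S=-8)=66/4096, P(S=-6)=220/4096, P(S=-4)=495/4096, P(S=-2)=792/4096, P(S=0)=924/4096, P(S=2)=792/4096, P(S=4)=495/4096, P(S=6)=220/4096, P(S=8)=66/4096, P(S=10)=12/4096, P(S=12)=1/4096
E[|S_12|] = Σ_m |m|·P(S_12=m) = 11088/4096 = 693/256

Answer: 693/256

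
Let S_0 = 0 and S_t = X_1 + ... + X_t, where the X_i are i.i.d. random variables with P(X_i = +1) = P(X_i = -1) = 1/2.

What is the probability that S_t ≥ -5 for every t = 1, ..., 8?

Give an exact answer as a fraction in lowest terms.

Let f(t,s) = #length-t paths at position s with S_1..S_t all ≥ -5.
f(t,s) = f(t-1,s-1) + f(t-1,s+1) for s ≥ -5; f(t,s) = 0 for s < -5.
t=0: f(0,0)=1
t=1: f(1,-1)=1 f(1,1)=1
t=2: f(2,-2)=1 f(2,0)=2 f(2,2)=1
t=3: f(3,-3)=1 f(3,-1)=3 f(3,1)=3 f(3,3)=1
t=4: f(4,-4)=1 f(4,-2)=4 f(4,0)=6 f(4,2)=4 f(4,4)=1
t=5: f(5,-5)=1 f(5,-3)=5 f(5,-1)=10 f(5,1)=10 f(5,3)=5 f(5,5)=1
t=6: f(6,-4)=6 f(6,-2)=15 f(6,0)=20 f(6,2)=15 f(6,4)=6 f(6,6)=1
t=7: f(7,-5)=6 f(7,-3)=21 f(7,-1)=35 f(7,1)=35 f(7,3)=21 f(7,5)=7 f(7,7)=1
t=8: f(8,-4)=27 f(8,-2)=56 f(8,0)=70 f(8,2)=56 f(8,4)=28 f(8,6)=8 f(8,8)=1
Σ_s f(8,s) = 246
P = 246/256 = 123/128

Answer: 123/128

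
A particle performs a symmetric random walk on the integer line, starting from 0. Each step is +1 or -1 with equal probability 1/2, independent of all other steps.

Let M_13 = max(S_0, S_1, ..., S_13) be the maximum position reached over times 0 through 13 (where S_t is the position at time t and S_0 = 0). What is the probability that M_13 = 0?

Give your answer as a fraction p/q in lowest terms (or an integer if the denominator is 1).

Answer: 429/2048

Derivation:
Let M_13 = max(S_0,...,S_13). Use the reflection principle: for j ≥ 1, #{paths with M_13 ≥ j} = #{S_13 ≥ j} + #{S_13 ≥ j+1}.
P(M_13 ≥ 0) = 1 since S_0 = 0, so #{M_13 ≥ 0} = 8192.
#{M_13 ≥ 1} = #{S_13 ≥ 1} + #{S_13 ≥ 2} = 4096 + 2380 = 6476.
#{M_13 = 0} = 8192 - 6476 = 1716.
P(M_13 = 0) = 1716/8192 = 429/2048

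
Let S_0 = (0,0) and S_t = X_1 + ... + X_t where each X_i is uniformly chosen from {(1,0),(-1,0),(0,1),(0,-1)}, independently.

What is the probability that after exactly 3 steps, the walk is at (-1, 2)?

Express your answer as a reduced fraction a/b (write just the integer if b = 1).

Answer: 3/64

Derivation:
Let h be the number of horizontal steps (so 3-h are vertical). To end at (-1,2) need (h-1)/2 right-steps and ((3-h)+2)/2 up-steps.
Sum over h with 1 ≤ h ≤ 1, h ≡ 1 (mod 2), 3-h ≡ 0 (mod 2):
h=1: C(3,1)·C(1,0)·C(2,2) = 3·1·1 = 3
Total favorable: 3
Total paths: 4^3 = 64
P = 3/64 = 3/64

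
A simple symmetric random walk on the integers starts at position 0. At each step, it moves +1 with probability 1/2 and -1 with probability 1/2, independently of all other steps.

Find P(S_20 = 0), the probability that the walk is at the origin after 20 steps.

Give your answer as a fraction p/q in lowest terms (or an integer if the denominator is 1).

Answer: 46189/262144

Derivation:
To return to 0 after 20 steps: need exactly 10 steps of +1 and 10 of -1.
Favorable paths: C(20,10) = 184756
Total paths: 2^20 = 1048576
P = 184756/1048576 = 46189/262144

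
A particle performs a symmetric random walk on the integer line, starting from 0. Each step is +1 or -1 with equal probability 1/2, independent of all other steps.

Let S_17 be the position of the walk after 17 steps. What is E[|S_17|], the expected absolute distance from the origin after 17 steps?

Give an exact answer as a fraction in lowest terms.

Answer: 109395/32768

Derivation:
S_17 takes values m ≡ 1 (mod 2) with |m| ≤ 17; P(S_17=m) = C(17,(17+m)/2)/2^17.
Total paths: 2^17 = 131072
Distribution: P(S=-17)=1/131072, P(S=-15)=17/131072, P(S=-13)=136/131072, P(S=-11)=680/131072, P(S=-9)=2380/131072, P(S=-7)=6188/131072, P(S=-5)=12376/131072, P(S=-3)=19448/131072, P(S=-1)=24310/131072, P(S=1)=24310/131072, P(S=3)=19448/131072, P(S=5)=12376/131072, P(S=7)=6188/131072, P(S=9)=2380/131072, P(S=11)=680/131072, P(S=13)=136/131072, P(S=15)=17/131072, P(S=17)=1/131072
E[|S_17|] = Σ_m |m|·P(S_17=m) = 437580/131072 = 109395/32768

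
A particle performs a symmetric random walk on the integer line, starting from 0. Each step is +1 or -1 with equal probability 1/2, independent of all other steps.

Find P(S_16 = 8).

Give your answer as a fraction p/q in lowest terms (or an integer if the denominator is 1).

Answer: 455/16384

Derivation:
To reach position 8 after 16 steps: need 12 steps of +1 and 4 of -1.
Favorable paths: C(16,12) = 1820
Total paths: 2^16 = 65536
P = 1820/65536 = 455/16384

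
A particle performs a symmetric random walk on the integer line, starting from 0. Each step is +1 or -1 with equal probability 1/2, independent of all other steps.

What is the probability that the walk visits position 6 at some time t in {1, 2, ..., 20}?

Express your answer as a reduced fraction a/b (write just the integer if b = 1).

Answer: 24805/131072

Derivation:
Count via complement. Let g(t,s) = #length-t paths at position s with S_1..S_t all ≠ 6.
g(t,s) = g(t-1,s-1) + g(t-1,s+1) for s ≠ 6; g(t,6) = 0.
t=0: g(0,0)=1
t=1: g(1,-1)=1 g(1,1)=1
t=2: g(2,-2)=1 g(2,0)=2 g(2,2)=1
t=3: g(3,-3)=1 g(3,-1)=3 g(3,1)=3 g(3,3)=1
t=4: g(4,-4)=1 g(4,-2)=4 g(4,0)=6 g(4,2)=4 g(4,4)=1
t=5: g(5,-5)=1 g(5,-3)=5 g(5,-1)=10 g(5,1)=10 g(5,3)=5 g(5,5)=1
t=6: g(6,-6)=1 g(6,-4)=6 g(6,-2)=15 g(6,0)=20 g(6,2)=15 g(6,4)=6
t=7: g(7,-7)=1 g(7,-5)=7 g(7,-3)=21 g(7,-1)=35 g(7,1)=35 g(7,3)=21 g(7,5)=6
t=8: g(8,-8)=1 g(8,-6)=8 g(8,-4)=28 g(8,-2)=56 g(8,0)=70 g(8,2)=56 g(8,4)=27
t=9: g(9,-9)=1 g(9,-7)=9 g(9,-5)=36 g(9,-3)=84 g(9,-1)=126 g(9,1)=126 g(9,3)=83 g(9,5)=27
t=10: g(10,-10)=1 g(10,-8)=10 g(10,-6)=45 g(10,-4)=120 g(10,-2)=210 g(10,0)=252 g(10,2)=209 g(10,4)=110
t=11: g(11,-11)=1 g(11,-9)=11 g(11,-7)=55 g(11,-5)=165 g(11,-3)=330 g(11,-1)=462 g(11,1)=461 g(11,3)=319 g(11,5)=110
t=12: g(12,-12)=1 g(12,-10)=12 g(12,-8)=66 g(12,-6)=220 g(12,-4)=495 g(12,-2)=792 g(12,0)=923 g(12,2)=780 g(12,4)=429
t=13: g(13,-13)=1 g(13,-11)=13 g(13,-9)=78 g(13,-7)=286 g(13,-5)=715 g(13,-3)=1287 g(13,-1)=1715 g(13,1)=1703 g(13,3)=1209 g(13,5)=429
t=14: g(14,-14)=1 g(14,-12)=14 g(14,-10)=91 g(14,-8)=364 g(14,-6)=1001 g(14,-4)=2002 g(14,-2)=3002 g(14,0)=3418 g(14,2)=2912 g(14,4)=1638
t=15: g(15,-15)=1 g(15,-13)=15 g(15,-11)=105 g(15,-9)=455 g(15,-7)=1365 g(15,-5)=3003 g(15,-3)=5004 g(15,-1)=6420 g(15,1)=6330 g(15,3)=4550 g(15,5)=1638
t=16: g(16,-16)=1 g(16,-14)=16 g(16,-12)=120 g(16,-10)=560 g(16,-8)=1820 g(16,-6)=4368 g(16,-4)=8007 g(16,-2)=11424 g(16,0)=12750 g(16,2)=10880 g(16,4)=6188
t=17: g(17,-17)=1 g(17,-15)=17 g(17,-13)=136 g(17,-11)=680 g(17,-9)=2380 g(17,-7)=6188 g(17,-5)=12375 g(17,-3)=19431 g(17,-1)=24174 g(17,1)=23630 g(17,3)=17068 g(17,5)=6188
t=18: g(18,-18)=1 g(18,-16)=18 g(18,-14)=153 g(18,-12)=816 g(18,-10)=3060 g(18,-8)=8568 g(18,-6)=18563 g(18,-4)=31806 g(18,-2)=43605 g(18,0)=47804 g(18,2)=40698 g(18,4)=23256
t=19: g(19,-19)=1 g(19,-17)=19 g(19,-15)=171 g(19,-13)=969 g(19,-11)=3876 g(19,-9)=11628 g(19,-7)=27131 g(19,-5)=50369 g(19,-3)=75411 g(19,-1)=91409 g(19,1)=88502 g(19,3)=63954 g(19,5)=23256
t=20: g(20,-20)=1 g(20,-18)=20 g(20,-16)=190 g(20,-14)=1140 g(20,-12)=4845 g(20,-10)=15504 g(20,-8)=38759 g(20,-6)=77500 g(20,-4)=125780 g(20,-2)=166820 g(20,0)=179911 g(20,2)=152456 g(20,4)=87210
Paths never hitting 6: Σ_s g(20,s) = 850136
Paths hitting 6: 2^20 - 850136 = 198440
P = 198440/1048576 = 24805/131072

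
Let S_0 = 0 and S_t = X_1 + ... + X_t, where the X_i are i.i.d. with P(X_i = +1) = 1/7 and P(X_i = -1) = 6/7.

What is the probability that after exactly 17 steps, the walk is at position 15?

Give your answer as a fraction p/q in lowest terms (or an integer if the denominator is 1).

Answer: 102/232630513987207

Derivation:
To reach position 15 after 17 steps: need 16 steps of +1 and 1 step of -1.
Number of such sequences: C(17,16) = 17
Each has probability (1/7)^16 · (6/7)^1 = 6/232630513987207
P = 17 · 6/232630513987207 = 102/232630513987207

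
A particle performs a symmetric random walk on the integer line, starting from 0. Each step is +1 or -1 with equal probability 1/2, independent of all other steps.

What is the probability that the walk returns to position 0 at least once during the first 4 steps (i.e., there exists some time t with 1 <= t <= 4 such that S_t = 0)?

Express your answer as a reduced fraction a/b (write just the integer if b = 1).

Answer: 5/8

Derivation:
Count via complement. Let g(t,s) = #length-t paths at position s with S_1..S_t all ≠ 0.
g(t,s) = g(t-1,s-1) + g(t-1,s+1) for s ≠ 0; g(t,0) = 0.
t=0: g(0,0)=1
t=1: g(1,-1)=1 g(1,1)=1
t=2: g(2,-2)=1 g(2,2)=1
t=3: g(3,-3)=1 g(3,-1)=1 g(3,1)=1 g(3,3)=1
t=4: g(4,-4)=1 g(4,-2)=2 g(4,2)=2 g(4,4)=1
Paths never hitting 0: Σ_s g(4,s) = 6
Paths hitting 0: 2^4 - 6 = 10
P = 10/16 = 5/8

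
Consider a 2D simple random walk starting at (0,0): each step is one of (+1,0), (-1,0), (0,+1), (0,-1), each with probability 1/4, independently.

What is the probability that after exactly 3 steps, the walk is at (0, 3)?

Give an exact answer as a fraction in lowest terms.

Answer: 1/64

Derivation:
Let h be the number of horizontal steps (so 3-h are vertical). To end at (0,3) need (h+0)/2 right-steps and ((3-h)+3)/2 up-steps.
Sum over h with 0 ≤ h ≤ 0, h ≡ 0 (mod 2), 3-h ≡ 1 (mod 2):
h=0: C(3,0)·C(0,0)·C(3,3) = 1·1·1 = 1
Total favorable: 1
Total paths: 4^3 = 64
P = 1/64 = 1/64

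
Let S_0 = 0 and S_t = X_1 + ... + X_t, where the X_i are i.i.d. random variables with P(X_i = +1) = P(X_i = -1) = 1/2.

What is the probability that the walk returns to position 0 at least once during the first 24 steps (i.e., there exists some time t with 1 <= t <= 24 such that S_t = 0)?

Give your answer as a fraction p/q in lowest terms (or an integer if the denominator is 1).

Answer: 3518265/4194304

Derivation:
Count via complement. Let g(t,s) = #length-t paths at position s with S_1..S_t all ≠ 0.
g(t,s) = g(t-1,s-1) + g(t-1,s+1) for s ≠ 0; g(t,0) = 0.
t=0: g(0,0)=1
t=1: g(1,-1)=1 g(1,1)=1
t=2: g(2,-2)=1 g(2,2)=1
t=3: g(3,-3)=1 g(3,-1)=1 g(3,1)=1 g(3,3)=1
t=4: g(4,-4)=1 g(4,-2)=2 g(4,2)=2 g(4,4)=1
t=5: g(5,-5)=1 g(5,-3)=3 g(5,-1)=2 g(5,1)=2 g(5,3)=3 g(5,5)=1
t=6: g(6,-6)=1 g(6,-4)=4 g(6,-2)=5 g(6,2)=5 g(6,4)=4 g(6,6)=1
t=7: g(7,-7)=1 g(7,-5)=5 g(7,-3)=9 g(7,-1)=5 g(7,1)=5 g(7,3)=9 g(7,5)=5 g(7,7)=1
t=8: g(8,-8)=1 g(8,-6)=6 g(8,-4)=14 g(8,-2)=14 g(8,2)=14 g(8,4)=14 g(8,6)=6 g(8,8)=1
t=9: g(9,-9)=1 g(9,-7)=7 g(9,-5)=20 g(9,-3)=28 g(9,-1)=14 g(9,1)=14 g(9,3)=28 g(9,5)=20 g(9,7)=7 g(9,9)=1
t=10: g(10,-10)=1 g(10,-8)=8 g(10,-6)=27 g(10,-4)=48 g(10,-2)=42 g(10,2)=42 g(10,4)=48 g(10,6)=27 g(10,8)=8 g(10,10)=1
t=11: g(11,-11)=1 g(11,-9)=9 g(11,-7)=35 g(11,-5)=75 g(11,-3)=90 g(11,-1)=42 g(11,1)=42 g(11,3)=90 g(11,5)=75 g(11,7)=35 g(11,9)=9 g(11,11)=1
t=12: g(12,-12)=1 g(12,-10)=10 g(12,-8)=44 g(12,-6)=110 g(12,-4)=165 g(12,-2)=132 g(12,2)=132 g(12,4)=165 g(12,6)=110 g(12,8)=44 g(12,10)=10 g(12,12)=1
t=13: g(13,-13)=1 g(13,-11)=11 g(13,-9)=54 g(13,-7)=154 g(13,-5)=275 g(13,-3)=297 g(13,-1)=132 g(13,1)=132 g(13,3)=297 g(13,5)=275 g(13,7)=154 g(13,9)=54 g(13,11)=11 g(13,13)=1
t=14: g(14,-14)=1 g(14,-12)=12 g(14,-10)=65 g(14,-8)=208 g(14,-6)=429 g(14,-4)=572 g(14,-2)=429 g(14,2)=429 g(14,4)=572 g(14,6)=429 g(14,8)=208 g(14,10)=65 g(14,12)=12 g(14,14)=1
t=15: g(15,-15)=1 g(15,-13)=13 g(15,-11)=77 g(15,-9)=273 g(15,-7)=637 g(15,-5)=1001 g(15,-3)=1001 g(15,-1)=429 g(15,1)=429 g(15,3)=1001 g(15,5)=1001 g(15,7)=637 g(15,9)=273 g(15,11)=77 g(15,13)=13 g(15,15)=1
t=16: g(16,-16)=1 g(16,-14)=14 g(16,-12)=90 g(16,-10)=350 g(16,-8)=910 g(16,-6)=1638 g(16,-4)=2002 g(16,-2)=1430 g(16,2)=1430 g(16,4)=2002 g(16,6)=1638 g(16,8)=910 g(16,10)=350 g(16,12)=90 g(16,14)=14 g(16,16)=1
t=17: g(17,-17)=1 g(17,-15)=15 g(17,-13)=104 g(17,-11)=440 g(17,-9)=1260 g(17,-7)=2548 g(17,-5)=3640 g(17,-3)=3432 g(17,-1)=1430 g(17,1)=1430 g(17,3)=3432 g(17,5)=3640 g(17,7)=2548 g(17,9)=1260 g(17,11)=440 g(17,13)=104 g(17,15)=15 g(17,17)=1
t=18: g(18,-18)=1 g(18,-16)=16 g(18,-14)=119 g(18,-12)=544 g(18,-10)=1700 g(18,-8)=3808 g(18,-6)=6188 g(18,-4)=7072 g(18,-2)=4862 g(18,2)=4862 g(18,4)=7072 g(18,6)=6188 g(18,8)=3808 g(18,10)=1700 g(18,12)=544 g(18,14)=119 g(18,16)=16 g(18,18)=1
t=19: g(19,-19)=1 g(19,-17)=17 g(19,-15)=135 g(19,-13)=663 g(19,-11)=2244 g(19,-9)=5508 g(19,-7)=9996 g(19,-5)=13260 g(19,-3)=11934 g(19,-1)=4862 g(19,1)=4862 g(19,3)=11934 g(19,5)=13260 g(19,7)=9996 g(19,9)=5508 g(19,11)=2244 g(19,13)=663 g(19,15)=135 g(19,17)=17 g(19,19)=1
t=20: g(20,-20)=1 g(20,-18)=18 g(20,-16)=152 g(20,-14)=798 g(20,-12)=2907 g(20,-10)=7752 g(20,-8)=15504 g(20,-6)=23256 g(20,-4)=25194 g(20,-2)=16796 g(20,2)=16796 g(20,4)=25194 g(20,6)=23256 g(20,8)=15504 g(20,10)=7752 g(20,12)=2907 g(20,14)=798 g(20,16)=152 g(20,18)=18 g(20,20)=1
t=21: g(21,-21)=1 g(21,-19)=19 g(21,-17)=170 g(21,-15)=950 g(21,-13)=3705 g(21,-11)=10659 g(21,-9)=23256 g(21,-7)=38760 g(21,-5)=48450 g(21,-3)=41990 g(21,-1)=16796 g(21,1)=16796 g(21,3)=41990 g(21,5)=48450 g(21,7)=38760 g(21,9)=23256 g(21,11)=10659 g(21,13)=3705 g(21,15)=950 g(21,17)=170 g(21,19)=19 g(21,21)=1
t=22: g(22,-22)=1 g(22,-20)=20 g(22,-18)=189 g(22,-16)=1120 g(22,-14)=4655 g(22,-12)=14364 g(22,-10)=33915 g(22,-8)=62016 g(22,-6)=87210 g(22,-4)=90440 g(22,-2)=58786 g(22,2)=58786 g(22,4)=90440 g(22,6)=87210 g(22,8)=62016 g(22,10)=33915 g(22,12)=14364 g(22,14)=4655 g(22,16)=1120 g(22,18)=189 g(22,20)=20 g(22,22)=1
t=23: g(23,-23)=1 g(23,-21)=21 g(23,-19)=209 g(23,-17)=1309 g(23,-15)=5775 g(23,-13)=19019 g(23,-11)=48279 g(23,-9)=95931 g(23,-7)=149226 g(23,-5)=177650 g(23,-3)=149226 g(23,-1)=58786 g(23,1)=58786 g(23,3)=149226 g(23,5)=177650 g(23,7)=149226 g(23,9)=95931 g(23,11)=48279 g(23,13)=19019 g(23,15)=5775 g(23,17)=1309 g(23,19)=209 g(23,21)=21 g(23,23)=1
t=24: g(24,-24)=1 g(24,-22)=22 g(24,-20)=230 g(24,-18)=1518 g(24,-16)=7084 g(24,-14)=24794 g(24,-12)=67298 g(24,-10)=144210 g(24,-8)=245157 g(24,-6)=326876 g(24,-4)=326876 g(24,-2)=208012 g(24,2)=208012 g(24,4)=326876 g(24,6)=326876 g(24,8)=245157 g(24,10)=144210 g(24,12)=67298 g(24,14)=24794 g(24,16)=7084 g(24,18)=1518 g(24,20)=230 g(24,22)=22 g(24,24)=1
Paths never hitting 0: Σ_s g(24,s) = 2704156
Paths hitting 0: 2^24 - 2704156 = 14073060
P = 14073060/16777216 = 3518265/4194304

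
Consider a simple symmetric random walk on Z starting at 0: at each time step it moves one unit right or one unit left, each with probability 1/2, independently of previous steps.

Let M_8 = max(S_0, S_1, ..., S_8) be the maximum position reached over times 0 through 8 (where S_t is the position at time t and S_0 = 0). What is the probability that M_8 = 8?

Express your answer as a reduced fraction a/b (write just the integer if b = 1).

Let M_8 = max(S_0,...,S_8). Use the reflection principle: for j ≥ 1, #{paths with M_8 ≥ j} = #{S_8 ≥ j} + #{S_8 ≥ j+1}.
By reflection, #{M_8 ≥ 8} = #{S_8 ≥ 8} + #{S_8 ≥ 9} = 1 + 0 = 1.
#{M_8 ≥ 9} = #{S_8 ≥ 9} + #{S_8 ≥ 10} = 0 + 0 = 0.
#{M_8 = 8} = 1 - 0 = 1.
P(M_8 = 8) = 1/256 = 1/256

Answer: 1/256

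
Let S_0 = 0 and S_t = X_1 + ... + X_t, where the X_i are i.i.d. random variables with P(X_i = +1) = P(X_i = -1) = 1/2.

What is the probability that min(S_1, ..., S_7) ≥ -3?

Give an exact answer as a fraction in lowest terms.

Let f(t,s) = #length-t paths at position s with S_1..S_t all ≥ -3.
f(t,s) = f(t-1,s-1) + f(t-1,s+1) for s ≥ -3; f(t,s) = 0 for s < -3.
t=0: f(0,0)=1
t=1: f(1,-1)=1 f(1,1)=1
t=2: f(2,-2)=1 f(2,0)=2 f(2,2)=1
t=3: f(3,-3)=1 f(3,-1)=3 f(3,1)=3 f(3,3)=1
t=4: f(4,-2)=4 f(4,0)=6 f(4,2)=4 f(4,4)=1
t=5: f(5,-3)=4 f(5,-1)=10 f(5,1)=10 f(5,3)=5 f(5,5)=1
t=6: f(6,-2)=14 f(6,0)=20 f(6,2)=15 f(6,4)=6 f(6,6)=1
t=7: f(7,-3)=14 f(7,-1)=34 f(7,1)=35 f(7,3)=21 f(7,5)=7 f(7,7)=1
Σ_s f(7,s) = 112
P = 112/128 = 7/8

Answer: 7/8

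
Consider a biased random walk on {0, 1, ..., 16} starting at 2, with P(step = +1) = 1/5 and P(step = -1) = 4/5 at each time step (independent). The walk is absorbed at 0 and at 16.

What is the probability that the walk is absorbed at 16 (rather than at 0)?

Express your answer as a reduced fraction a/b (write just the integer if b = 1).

Answer: 1/286331153

Derivation:
Biased walk: p = 1/5, q = 4/5, r = q/p = 4
Gambler's ruin: P(hit 16 before 0 | start at 2) = (1 - r^a)/(1 - r^N)
r^2 = 16; r^16 = 4294967296
P = (1 - 16) / (1 - 4294967296) = -15 / -4294967295 = 1/286331153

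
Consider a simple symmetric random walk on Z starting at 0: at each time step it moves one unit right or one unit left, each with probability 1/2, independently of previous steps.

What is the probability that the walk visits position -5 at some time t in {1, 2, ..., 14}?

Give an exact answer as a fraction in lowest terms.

Count via complement. Let g(t,s) = #length-t paths at position s with S_1..S_t all ≠ -5.
g(t,s) = g(t-1,s-1) + g(t-1,s+1) for s ≠ -5; g(t,-5) = 0.
t=0: g(0,0)=1
t=1: g(1,-1)=1 g(1,1)=1
t=2: g(2,-2)=1 g(2,0)=2 g(2,2)=1
t=3: g(3,-3)=1 g(3,-1)=3 g(3,1)=3 g(3,3)=1
t=4: g(4,-4)=1 g(4,-2)=4 g(4,0)=6 g(4,2)=4 g(4,4)=1
t=5: g(5,-3)=5 g(5,-1)=10 g(5,1)=10 g(5,3)=5 g(5,5)=1
t=6: g(6,-4)=5 g(6,-2)=15 g(6,0)=20 g(6,2)=15 g(6,4)=6 g(6,6)=1
t=7: g(7,-3)=20 g(7,-1)=35 g(7,1)=35 g(7,3)=21 g(7,5)=7 g(7,7)=1
t=8: g(8,-4)=20 g(8,-2)=55 g(8,0)=70 g(8,2)=56 g(8,4)=28 g(8,6)=8 g(8,8)=1
t=9: g(9,-3)=75 g(9,-1)=125 g(9,1)=126 g(9,3)=84 g(9,5)=36 g(9,7)=9 g(9,9)=1
t=10: g(10,-4)=75 g(10,-2)=200 g(10,0)=251 g(10,2)=210 g(10,4)=120 g(10,6)=45 g(10,8)=10 g(10,10)=1
t=11: g(11,-3)=275 g(11,-1)=451 g(11,1)=461 g(11,3)=330 g(11,5)=165 g(11,7)=55 g(11,9)=11 g(11,11)=1
t=12: g(12,-4)=275 g(12,-2)=726 g(12,0)=912 g(12,2)=791 g(12,4)=495 g(12,6)=220 g(12,8)=66 g(12,10)=12 g(12,12)=1
t=13: g(13,-3)=1001 g(13,-1)=1638 g(13,1)=1703 g(13,3)=1286 g(13,5)=715 g(13,7)=286 g(13,9)=78 g(13,11)=13 g(13,13)=1
t=14: g(14,-4)=1001 g(14,-2)=2639 g(14,0)=3341 g(14,2)=2989 g(14,4)=2001 g(14,6)=1001 g(14,8)=364 g(14,10)=91 g(14,12)=14 g(14,14)=1
Paths never hitting -5: Σ_s g(14,s) = 13442
Paths hitting -5: 2^14 - 13442 = 2942
P = 2942/16384 = 1471/8192

Answer: 1471/8192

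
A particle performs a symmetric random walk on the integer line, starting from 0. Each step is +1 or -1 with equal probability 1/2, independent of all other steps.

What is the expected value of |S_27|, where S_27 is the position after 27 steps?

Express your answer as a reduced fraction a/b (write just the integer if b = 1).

Answer: 35102025/8388608

Derivation:
S_27 takes values m ≡ 1 (mod 2) with |m| ≤ 27; P(S_27=m) = C(27,(27+m)/2)/2^27.
Total paths: 2^27 = 134217728
Distribution: P(S=-27)=1/134217728, P(S=-25)=27/134217728, P(S=-23)=351/134217728, P(S=-21)=2925/134217728, P(S=-19)=17550/134217728, P(S=-17)=80730/134217728, P(S=-15)=296010/134217728, P(S=-13)=888030/134217728, P(S=-11)=2220075/134217728, P(S=-9)=4686825/134217728, P(S=-7)=8436285/134217728, P(S=-5)=13037895/134217728, P(S=-3)=17383860/134217728, P(S=-1)=20058300/134217728, P(S=1)=20058300/134217728, P(S=3)=17383860/134217728, P(S=5)=13037895/134217728, P(S=7)=8436285/134217728, P(S=9)=4686825/134217728, P(S=11)=2220075/134217728, P(S=13)=888030/134217728, P(S=15)=296010/134217728, P(S=17)=80730/134217728, P(S=19)=17550/134217728, P(S=21)=2925/134217728, P(S=23)=351/134217728, P(S=25)=27/134217728, P(S=27)=1/134217728
E[|S_27|] = Σ_m |m|·P(S_27=m) = 561632400/134217728 = 35102025/8388608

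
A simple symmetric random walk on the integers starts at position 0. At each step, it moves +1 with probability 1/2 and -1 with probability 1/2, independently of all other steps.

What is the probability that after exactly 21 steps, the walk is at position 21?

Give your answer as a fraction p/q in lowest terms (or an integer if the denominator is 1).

To reach position 21 after 21 steps: need 21 steps of +1 and 0 of -1.
Favorable paths: C(21,21) = 1
Total paths: 2^21 = 2097152
P = 1/2097152 = 1/2097152

Answer: 1/2097152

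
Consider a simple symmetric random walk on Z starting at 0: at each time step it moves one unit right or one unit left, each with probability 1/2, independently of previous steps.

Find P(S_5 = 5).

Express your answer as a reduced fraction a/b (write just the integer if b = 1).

Answer: 1/32

Derivation:
To reach position 5 after 5 steps: need 5 steps of +1 and 0 of -1.
Favorable paths: C(5,5) = 1
Total paths: 2^5 = 32
P = 1/32 = 1/32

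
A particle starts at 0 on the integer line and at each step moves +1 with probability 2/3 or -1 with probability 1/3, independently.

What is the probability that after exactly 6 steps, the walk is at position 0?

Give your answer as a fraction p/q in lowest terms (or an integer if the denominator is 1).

To be at 0 after 6 steps: need exactly 3 steps of +1 and 3 of -1.
Number of such sequences: C(6,3) = 20
Each has probability (2/3)^3 · (1/3)^3 = 8/729
P = 20 · 8/729 = 160/729

Answer: 160/729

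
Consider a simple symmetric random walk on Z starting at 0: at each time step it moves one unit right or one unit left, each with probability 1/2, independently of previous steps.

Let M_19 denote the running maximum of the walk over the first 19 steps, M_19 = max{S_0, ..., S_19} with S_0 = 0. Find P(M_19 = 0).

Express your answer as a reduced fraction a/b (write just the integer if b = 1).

Answer: 46189/262144

Derivation:
Let M_19 = max(S_0,...,S_19). Use the reflection principle: for j ≥ 1, #{paths with M_19 ≥ j} = #{S_19 ≥ j} + #{S_19 ≥ j+1}.
P(M_19 ≥ 0) = 1 since S_0 = 0, so #{M_19 ≥ 0} = 524288.
#{M_19 ≥ 1} = #{S_19 ≥ 1} + #{S_19 ≥ 2} = 262144 + 169766 = 431910.
#{M_19 = 0} = 524288 - 431910 = 92378.
P(M_19 = 0) = 92378/524288 = 46189/262144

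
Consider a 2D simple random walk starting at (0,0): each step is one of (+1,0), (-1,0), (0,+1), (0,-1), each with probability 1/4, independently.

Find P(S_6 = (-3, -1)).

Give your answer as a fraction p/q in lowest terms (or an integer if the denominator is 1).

Let h be the number of horizontal steps (so 6-h are vertical). To end at (-3,-1) need (h-3)/2 right-steps and ((6-h)-1)/2 up-steps.
Sum over h with 3 ≤ h ≤ 5, h ≡ 1 (mod 2), 6-h ≡ 1 (mod 2):
h=3: C(6,3)·C(3,0)·C(3,1) = 20·1·3 = 60
h=5: C(6,5)·C(5,1)·C(1,0) = 6·5·1 = 30
Total favorable: 90
Total paths: 4^6 = 4096
P = 90/4096 = 45/2048

Answer: 45/2048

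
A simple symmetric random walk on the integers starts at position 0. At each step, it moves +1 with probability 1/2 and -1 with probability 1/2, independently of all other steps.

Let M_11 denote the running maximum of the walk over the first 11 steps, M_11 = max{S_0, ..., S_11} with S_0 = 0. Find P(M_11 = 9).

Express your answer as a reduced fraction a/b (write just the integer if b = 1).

Answer: 11/2048

Derivation:
Let M_11 = max(S_0,...,S_11). Use the reflection principle: for j ≥ 1, #{paths with M_11 ≥ j} = #{S_11 ≥ j} + #{S_11 ≥ j+1}.
By reflection, #{M_11 ≥ 9} = #{S_11 ≥ 9} + #{S_11 ≥ 10} = 12 + 1 = 13.
#{M_11 ≥ 10} = #{S_11 ≥ 10} + #{S_11 ≥ 11} = 1 + 1 = 2.
#{M_11 = 9} = 13 - 2 = 11.
P(M_11 = 9) = 11/2048 = 11/2048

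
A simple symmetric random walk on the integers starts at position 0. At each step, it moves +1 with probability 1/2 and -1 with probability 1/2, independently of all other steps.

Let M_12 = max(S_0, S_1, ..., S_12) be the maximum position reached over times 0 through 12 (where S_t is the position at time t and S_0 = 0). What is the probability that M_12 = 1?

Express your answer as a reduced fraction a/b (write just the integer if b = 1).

Answer: 99/512

Derivation:
Let M_12 = max(S_0,...,S_12). Use the reflection principle: for j ≥ 1, #{paths with M_12 ≥ j} = #{S_12 ≥ j} + #{S_12 ≥ j+1}.
By reflection, #{M_12 ≥ 1} = #{S_12 ≥ 1} + #{S_12 ≥ 2} = 1586 + 1586 = 3172.
#{M_12 ≥ 2} = #{S_12 ≥ 2} + #{S_12 ≥ 3} = 1586 + 794 = 2380.
#{M_12 = 1} = 3172 - 2380 = 792.
P(M_12 = 1) = 792/4096 = 99/512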